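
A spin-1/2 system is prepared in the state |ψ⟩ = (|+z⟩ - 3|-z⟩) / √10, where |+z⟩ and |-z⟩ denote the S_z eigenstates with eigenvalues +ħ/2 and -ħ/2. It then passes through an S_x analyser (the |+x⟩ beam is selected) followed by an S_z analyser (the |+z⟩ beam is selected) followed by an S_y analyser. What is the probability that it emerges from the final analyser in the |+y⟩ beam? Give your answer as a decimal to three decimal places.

0.050

First analyser (S_x): P(|+x⟩) = |⟨+x|ψ⟩|² = 4/20.
After stage 1 the state is |+x⟩; P(|+z⟩) = |⟨+z|+x⟩|² = 1/2.
After stage 2 the state is |+z⟩; P(|+y⟩) = |⟨+y|+z⟩|² = 1/2.
Joint probability = 4/20 × 1/2 × 1/2 = 0.050.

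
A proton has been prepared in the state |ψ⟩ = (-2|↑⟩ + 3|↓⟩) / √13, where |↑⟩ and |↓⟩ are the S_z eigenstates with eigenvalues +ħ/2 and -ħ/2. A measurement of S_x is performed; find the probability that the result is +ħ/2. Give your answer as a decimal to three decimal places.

0.038

|+x⟩ = (|↑⟩ + |↓⟩)/√2, so ⟨+x|ψ⟩ = (1) / (√2·√13).
P = |1|² / 26 = 1/26.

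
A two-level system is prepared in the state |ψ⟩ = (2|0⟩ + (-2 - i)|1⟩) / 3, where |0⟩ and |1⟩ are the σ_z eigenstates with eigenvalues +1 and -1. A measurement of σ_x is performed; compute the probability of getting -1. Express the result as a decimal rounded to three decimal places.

0.944

|-x⟩ = (|0⟩ - |1⟩)/√2, so ⟨-x|ψ⟩ = (4 + i) / (√2·3).
P = |4 + i|² / 18 = 17/18.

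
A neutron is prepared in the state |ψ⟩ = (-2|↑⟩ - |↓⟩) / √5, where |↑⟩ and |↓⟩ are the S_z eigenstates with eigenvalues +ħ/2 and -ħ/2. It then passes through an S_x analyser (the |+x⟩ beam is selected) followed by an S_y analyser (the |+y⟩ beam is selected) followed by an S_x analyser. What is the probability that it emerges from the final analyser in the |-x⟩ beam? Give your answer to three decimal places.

0.225

First analyser (S_x): P(|+x⟩) = |⟨+x|ψ⟩|² = 9/10.
After stage 1 the state is |+x⟩; P(|+y⟩) = |⟨+y|+x⟩|² = 1/2.
After stage 2 the state is |+y⟩; P(|-x⟩) = |⟨-x|+y⟩|² = 1/2.
Joint probability = 9/10 × 1/2 × 1/2 = 0.225.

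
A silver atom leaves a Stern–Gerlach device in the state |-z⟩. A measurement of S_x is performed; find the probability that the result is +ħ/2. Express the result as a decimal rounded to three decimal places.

0.500

In the S_z basis, |-z⟩ = |↓⟩ and |+x⟩ = (|↑⟩ + |↓⟩)/√2.
|⟨+x|-z⟩|² = 1/2.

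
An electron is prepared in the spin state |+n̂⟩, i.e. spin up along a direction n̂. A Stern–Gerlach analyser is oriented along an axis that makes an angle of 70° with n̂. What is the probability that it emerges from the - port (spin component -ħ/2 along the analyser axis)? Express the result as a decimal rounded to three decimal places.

0.329

For spin-½, the probability of finding spin-up along an axis at angle θ to the initial spin direction is cos²(θ/2); spin-down is sin²(θ/2).
θ = 70°, so P = sin²(35°) ≈ 0.329.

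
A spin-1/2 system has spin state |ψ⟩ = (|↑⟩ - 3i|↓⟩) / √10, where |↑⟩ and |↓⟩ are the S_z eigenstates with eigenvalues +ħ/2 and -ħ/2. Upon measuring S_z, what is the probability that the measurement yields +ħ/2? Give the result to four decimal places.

0.1000

The +ħ/2 outcome corresponds to |↑⟩. Its amplitude in |ψ⟩ is 1/√10.
P = |1|² / 10 = 1/10.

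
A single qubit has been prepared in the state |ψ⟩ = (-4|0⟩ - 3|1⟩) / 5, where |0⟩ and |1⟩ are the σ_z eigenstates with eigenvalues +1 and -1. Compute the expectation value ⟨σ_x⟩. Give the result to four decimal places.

0.9600

⟨σ_x⟩ = 2 Re(a* b)/(|a|²+|b|²) with a = -4, b = -3.
a* b = 12, so ⟨σ_x⟩ = 24/25.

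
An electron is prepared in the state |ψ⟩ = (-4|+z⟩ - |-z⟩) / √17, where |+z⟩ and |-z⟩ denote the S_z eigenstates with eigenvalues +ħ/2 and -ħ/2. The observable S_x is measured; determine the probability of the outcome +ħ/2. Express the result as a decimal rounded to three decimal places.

0.735

|+x⟩ = (|+z⟩ + |-z⟩)/√2, so ⟨+x|ψ⟩ = (-5) / (√2·√17).
P = |-5|² / 34 = 25/34.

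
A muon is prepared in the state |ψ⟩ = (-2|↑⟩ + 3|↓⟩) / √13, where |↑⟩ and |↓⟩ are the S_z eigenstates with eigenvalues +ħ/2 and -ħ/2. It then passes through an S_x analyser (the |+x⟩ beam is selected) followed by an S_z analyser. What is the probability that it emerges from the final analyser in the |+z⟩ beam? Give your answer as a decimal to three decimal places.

First analyser (S_x): P(|+x⟩) = |⟨+x|ψ⟩|² = 1/26.
After stage 1 the state is |+x⟩; P(|+z⟩) = |⟨+z|+x⟩|² = 1/2.
Joint probability = 1/26 × 1/2 = 0.019.

0.019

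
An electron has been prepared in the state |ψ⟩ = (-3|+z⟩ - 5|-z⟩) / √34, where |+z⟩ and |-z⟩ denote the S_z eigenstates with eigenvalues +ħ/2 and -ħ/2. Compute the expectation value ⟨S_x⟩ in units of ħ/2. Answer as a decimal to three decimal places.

⟨σ_x⟩ = 2 Re(a* b)/(|a|²+|b|²) with a = -3, b = -5.
a* b = 15, so ⟨σ_x⟩ = 30/34.
⟨S_x⟩ = (ħ/2)·⟨σ_x⟩.

0.882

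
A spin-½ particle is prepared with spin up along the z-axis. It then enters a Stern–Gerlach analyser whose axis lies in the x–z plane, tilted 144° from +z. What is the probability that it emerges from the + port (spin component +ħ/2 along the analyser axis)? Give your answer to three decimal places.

0.095

For spin-½, the probability of finding spin-up along an axis at angle θ to the initial spin direction is cos²(θ/2); spin-down is sin²(θ/2).
θ = 144°, so P = cos²(72°) ≈ 0.095.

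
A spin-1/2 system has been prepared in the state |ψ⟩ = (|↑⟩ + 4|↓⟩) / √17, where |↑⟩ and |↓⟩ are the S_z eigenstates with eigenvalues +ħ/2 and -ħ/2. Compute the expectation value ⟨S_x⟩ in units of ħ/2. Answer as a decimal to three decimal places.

0.471

⟨σ_x⟩ = 2 Re(a* b)/(|a|²+|b|²) with a = 1, b = 4.
a* b = 4, so ⟨σ_x⟩ = 8/17.
⟨S_x⟩ = (ħ/2)·⟨σ_x⟩.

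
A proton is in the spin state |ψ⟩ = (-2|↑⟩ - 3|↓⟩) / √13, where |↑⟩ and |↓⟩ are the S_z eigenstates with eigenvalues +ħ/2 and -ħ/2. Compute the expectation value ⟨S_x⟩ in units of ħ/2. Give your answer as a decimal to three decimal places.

⟨σ_x⟩ = 2 Re(a* b)/(|a|²+|b|²) with a = -2, b = -3.
a* b = 6, so ⟨σ_x⟩ = 12/13.
⟨S_x⟩ = (ħ/2)·⟨σ_x⟩.

0.923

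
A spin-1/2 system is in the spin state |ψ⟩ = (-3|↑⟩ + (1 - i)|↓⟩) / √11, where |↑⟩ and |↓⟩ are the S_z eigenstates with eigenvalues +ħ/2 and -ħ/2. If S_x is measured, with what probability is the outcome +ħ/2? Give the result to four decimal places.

0.2273

|+x⟩ = (|↑⟩ + |↓⟩)/√2, so ⟨+x|ψ⟩ = (-2 - i) / (√2·√11).
P = |-2 - i|² / 22 = 5/22.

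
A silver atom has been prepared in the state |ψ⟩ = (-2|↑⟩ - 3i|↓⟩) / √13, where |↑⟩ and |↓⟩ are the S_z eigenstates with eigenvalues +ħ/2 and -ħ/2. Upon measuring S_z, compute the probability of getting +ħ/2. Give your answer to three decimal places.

The +ħ/2 outcome corresponds to |↑⟩. Its amplitude in |ψ⟩ is -2/√13.
P = |-2|² / 13 = 4/13.

0.308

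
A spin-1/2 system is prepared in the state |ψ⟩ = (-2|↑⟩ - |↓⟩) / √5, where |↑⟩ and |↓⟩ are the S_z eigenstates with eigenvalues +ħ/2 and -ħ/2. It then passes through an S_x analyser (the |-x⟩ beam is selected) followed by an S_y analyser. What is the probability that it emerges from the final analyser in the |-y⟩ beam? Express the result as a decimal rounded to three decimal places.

First analyser (S_x): P(|-x⟩) = |⟨-x|ψ⟩|² = 1/10.
After stage 1 the state is |-x⟩; P(|-y⟩) = |⟨-y|-x⟩|² = 1/2.
Joint probability = 1/10 × 1/2 = 0.050.

0.050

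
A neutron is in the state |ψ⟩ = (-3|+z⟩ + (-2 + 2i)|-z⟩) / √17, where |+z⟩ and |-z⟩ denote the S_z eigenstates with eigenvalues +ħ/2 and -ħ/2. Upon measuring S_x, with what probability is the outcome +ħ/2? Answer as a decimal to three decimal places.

0.853

|+x⟩ = (|+z⟩ + |-z⟩)/√2, so ⟨+x|ψ⟩ = (-5 + 2i) / (√2·√17).
P = |-5 + 2i|² / 34 = 29/34.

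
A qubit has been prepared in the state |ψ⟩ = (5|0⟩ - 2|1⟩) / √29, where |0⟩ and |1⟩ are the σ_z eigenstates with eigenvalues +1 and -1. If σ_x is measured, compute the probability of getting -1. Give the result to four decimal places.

|-x⟩ = (|0⟩ - |1⟩)/√2, so ⟨-x|ψ⟩ = (7) / (√2·√29).
P = |7|² / 58 = 49/58.

0.8448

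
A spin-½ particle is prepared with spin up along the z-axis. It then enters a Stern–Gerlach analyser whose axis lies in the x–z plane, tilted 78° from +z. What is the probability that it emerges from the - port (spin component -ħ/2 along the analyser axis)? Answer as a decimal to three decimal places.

For spin-½, the probability of finding spin-up along an axis at angle θ to the initial spin direction is cos²(θ/2); spin-down is sin²(θ/2).
θ = 78°, so P = sin²(39°) ≈ 0.396.

0.396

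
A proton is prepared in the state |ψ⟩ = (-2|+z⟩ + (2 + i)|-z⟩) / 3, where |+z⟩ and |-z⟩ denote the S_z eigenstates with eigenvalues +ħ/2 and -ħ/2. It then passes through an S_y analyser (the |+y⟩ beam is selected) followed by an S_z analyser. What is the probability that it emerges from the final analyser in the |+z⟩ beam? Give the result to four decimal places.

0.1389

First analyser (S_y): P(|+y⟩) = |⟨+y|ψ⟩|² = 5/18.
After stage 1 the state is |+y⟩; P(|+z⟩) = |⟨+z|+y⟩|² = 1/2.
Joint probability = 5/18 × 1/2 = 0.1389.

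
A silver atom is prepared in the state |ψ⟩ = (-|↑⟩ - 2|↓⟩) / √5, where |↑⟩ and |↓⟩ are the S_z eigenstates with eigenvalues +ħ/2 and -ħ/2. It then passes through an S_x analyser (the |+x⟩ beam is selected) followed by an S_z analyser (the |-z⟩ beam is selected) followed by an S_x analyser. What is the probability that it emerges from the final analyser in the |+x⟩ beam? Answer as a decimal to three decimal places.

0.225

First analyser (S_x): P(|+x⟩) = |⟨+x|ψ⟩|² = 9/10.
After stage 1 the state is |+x⟩; P(|-z⟩) = |⟨-z|+x⟩|² = 1/2.
After stage 2 the state is |-z⟩; P(|+x⟩) = |⟨+x|-z⟩|² = 1/2.
Joint probability = 9/10 × 1/2 × 1/2 = 0.225.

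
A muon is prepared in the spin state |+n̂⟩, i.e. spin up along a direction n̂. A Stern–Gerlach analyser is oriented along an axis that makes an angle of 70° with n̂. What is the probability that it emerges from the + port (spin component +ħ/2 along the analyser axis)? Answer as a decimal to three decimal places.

0.671

For spin-½, the probability of finding spin-up along an axis at angle θ to the initial spin direction is cos²(θ/2); spin-down is sin²(θ/2).
θ = 70°, so P = cos²(35°) ≈ 0.671.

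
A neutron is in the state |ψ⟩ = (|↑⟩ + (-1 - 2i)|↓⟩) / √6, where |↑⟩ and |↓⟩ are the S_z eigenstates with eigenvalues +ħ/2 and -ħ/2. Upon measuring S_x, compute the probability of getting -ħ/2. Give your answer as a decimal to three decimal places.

0.667

|-x⟩ = (|↑⟩ - |↓⟩)/√2, so ⟨-x|ψ⟩ = (2 + 2i) / (√2·√6).
P = |2 + 2i|² / 12 = 8/12.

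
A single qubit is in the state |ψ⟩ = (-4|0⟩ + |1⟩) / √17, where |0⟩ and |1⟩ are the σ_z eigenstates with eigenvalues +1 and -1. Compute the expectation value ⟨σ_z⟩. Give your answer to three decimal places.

0.882

⟨σ_z⟩ = |a|² - |b|² divided by |a|²+|b|², with a, b the |0⟩, |1⟩ amplitudes.
= (16 - 1)/17 = 15/17.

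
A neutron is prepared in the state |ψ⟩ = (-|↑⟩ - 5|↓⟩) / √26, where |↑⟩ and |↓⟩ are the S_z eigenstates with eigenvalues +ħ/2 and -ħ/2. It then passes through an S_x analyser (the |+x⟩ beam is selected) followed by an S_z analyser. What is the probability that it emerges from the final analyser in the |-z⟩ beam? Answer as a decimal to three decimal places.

First analyser (S_x): P(|+x⟩) = |⟨+x|ψ⟩|² = 36/52.
After stage 1 the state is |+x⟩; P(|-z⟩) = |⟨-z|+x⟩|² = 1/2.
Joint probability = 36/52 × 1/2 = 0.346.

0.346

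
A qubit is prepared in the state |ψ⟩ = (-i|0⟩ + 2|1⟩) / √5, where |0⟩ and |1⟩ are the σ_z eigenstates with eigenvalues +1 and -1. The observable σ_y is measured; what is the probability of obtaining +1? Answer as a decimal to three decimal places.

|+y⟩ = (|0⟩ + i|1⟩)/√2, so ⟨+y|ψ⟩ = (-3i) / (√2·√5).
P = |-3i|² / 10 = 9/10.

0.900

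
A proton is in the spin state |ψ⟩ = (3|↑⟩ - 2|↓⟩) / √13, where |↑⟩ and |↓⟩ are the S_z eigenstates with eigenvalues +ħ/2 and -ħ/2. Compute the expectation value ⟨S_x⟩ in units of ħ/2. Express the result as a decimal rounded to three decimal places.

-0.923

⟨σ_x⟩ = 2 Re(a* b)/(|a|²+|b|²) with a = 3, b = -2.
a* b = -6, so ⟨σ_x⟩ = -12/13.
⟨S_x⟩ = (ħ/2)·⟨σ_x⟩.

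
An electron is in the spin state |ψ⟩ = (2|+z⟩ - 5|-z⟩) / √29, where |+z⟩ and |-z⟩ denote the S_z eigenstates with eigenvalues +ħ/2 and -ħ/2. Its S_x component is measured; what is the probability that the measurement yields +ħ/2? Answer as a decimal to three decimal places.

0.155

|+x⟩ = (|+z⟩ + |-z⟩)/√2, so ⟨+x|ψ⟩ = (-3) / (√2·√29).
P = |-3|² / 58 = 9/58.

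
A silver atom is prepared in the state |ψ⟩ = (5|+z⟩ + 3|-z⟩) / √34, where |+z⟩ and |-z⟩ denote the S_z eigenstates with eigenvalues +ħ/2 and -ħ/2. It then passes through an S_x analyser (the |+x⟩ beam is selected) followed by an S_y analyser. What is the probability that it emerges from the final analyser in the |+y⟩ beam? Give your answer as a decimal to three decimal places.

First analyser (S_x): P(|+x⟩) = |⟨+x|ψ⟩|² = 64/68.
After stage 1 the state is |+x⟩; P(|+y⟩) = |⟨+y|+x⟩|² = 1/2.
Joint probability = 64/68 × 1/2 = 0.471.

0.471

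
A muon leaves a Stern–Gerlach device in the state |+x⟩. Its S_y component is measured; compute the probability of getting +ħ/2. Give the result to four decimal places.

0.5000

In the S_z basis, |+x⟩ = (|+z⟩ + |-z⟩)/√2 and |+y⟩ = (|+z⟩ + i|-z⟩)/√2.
|⟨+y|+x⟩|² = 1/2.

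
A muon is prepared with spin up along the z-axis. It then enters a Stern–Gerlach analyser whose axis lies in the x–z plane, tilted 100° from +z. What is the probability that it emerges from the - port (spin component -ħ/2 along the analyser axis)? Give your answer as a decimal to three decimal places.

0.587

For spin-½, the probability of finding spin-up along an axis at angle θ to the initial spin direction is cos²(θ/2); spin-down is sin²(θ/2).
θ = 100°, so P = sin²(50°) ≈ 0.587.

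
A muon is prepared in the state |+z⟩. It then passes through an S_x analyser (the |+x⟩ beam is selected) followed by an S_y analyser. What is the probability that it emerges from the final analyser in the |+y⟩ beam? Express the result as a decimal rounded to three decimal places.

0.250

First analyser (S_x): from |+z⟩, P(|+x⟩) = 1/2.
After stage 1 the state is |+x⟩; P(|+y⟩) = |⟨+y|+x⟩|² = 1/2.
Joint probability = 1/2 × 1/2 = 0.250.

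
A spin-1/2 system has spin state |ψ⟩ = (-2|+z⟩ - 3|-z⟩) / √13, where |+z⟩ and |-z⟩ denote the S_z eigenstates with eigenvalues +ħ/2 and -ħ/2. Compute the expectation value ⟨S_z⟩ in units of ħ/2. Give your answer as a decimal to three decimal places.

-0.385

⟨σ_z⟩ = |a|² - |b|² divided by |a|²+|b|², with a, b the |+z⟩, |-z⟩ amplitudes.
= (4 - 9)/13 = -5/13.
⟨S_z⟩ = (ħ/2)·⟨σ_z⟩.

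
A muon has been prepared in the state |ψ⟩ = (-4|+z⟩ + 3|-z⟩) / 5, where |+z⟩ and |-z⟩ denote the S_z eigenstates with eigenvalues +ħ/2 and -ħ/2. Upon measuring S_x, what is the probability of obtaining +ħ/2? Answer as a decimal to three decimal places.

|+x⟩ = (|+z⟩ + |-z⟩)/√2, so ⟨+x|ψ⟩ = (-1) / (√2·5).
P = |-1|² / 50 = 1/50.

0.020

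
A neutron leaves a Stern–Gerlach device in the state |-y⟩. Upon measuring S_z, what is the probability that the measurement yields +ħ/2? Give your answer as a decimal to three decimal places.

In the S_z basis, |-y⟩ = (|↑⟩ - i|↓⟩)/√2 and |+z⟩ = |↑⟩.
|⟨+z|-y⟩|² = 1/2.

0.500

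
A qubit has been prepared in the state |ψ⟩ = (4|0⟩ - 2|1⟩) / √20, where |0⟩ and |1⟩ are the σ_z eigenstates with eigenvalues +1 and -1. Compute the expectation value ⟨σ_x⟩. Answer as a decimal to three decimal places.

-0.800

⟨σ_x⟩ = 2 Re(a* b)/(|a|²+|b|²) with a = 4, b = -2.
a* b = -8, so ⟨σ_x⟩ = -16/20.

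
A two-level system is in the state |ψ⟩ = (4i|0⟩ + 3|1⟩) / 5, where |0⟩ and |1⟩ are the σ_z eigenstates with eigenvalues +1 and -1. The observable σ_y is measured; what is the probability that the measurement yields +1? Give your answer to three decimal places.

0.020

|+y⟩ = (|0⟩ + i|1⟩)/√2, so ⟨+y|ψ⟩ = (i) / (√2·5).
P = |i|² / 50 = 1/50.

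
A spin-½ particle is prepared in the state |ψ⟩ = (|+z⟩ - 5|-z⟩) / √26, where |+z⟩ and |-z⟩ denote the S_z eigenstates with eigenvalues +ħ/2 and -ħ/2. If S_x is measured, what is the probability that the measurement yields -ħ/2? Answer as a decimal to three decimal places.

0.692

|-x⟩ = (|+z⟩ - |-z⟩)/√2, so ⟨-x|ψ⟩ = (6) / (√2·√26).
P = |6|² / 52 = 36/52.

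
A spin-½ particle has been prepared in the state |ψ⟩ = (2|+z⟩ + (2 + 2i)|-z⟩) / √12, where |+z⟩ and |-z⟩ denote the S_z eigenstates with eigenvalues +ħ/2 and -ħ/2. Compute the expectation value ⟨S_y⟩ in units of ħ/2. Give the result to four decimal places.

0.6667

⟨σ_y⟩ = 2 Im(a* b)/(|a|²+|b|²) with a = 2, b = (2 + 2i).
a* b = (4 + 4i), so ⟨σ_y⟩ = 8/12.
⟨S_y⟩ = (ħ/2)·⟨σ_y⟩.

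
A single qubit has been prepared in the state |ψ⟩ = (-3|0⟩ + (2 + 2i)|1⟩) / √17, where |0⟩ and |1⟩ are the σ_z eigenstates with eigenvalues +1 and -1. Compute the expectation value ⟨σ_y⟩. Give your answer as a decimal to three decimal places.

⟨σ_y⟩ = 2 Im(a* b)/(|a|²+|b|²) with a = -3, b = (2 + 2i).
a* b = (-6 - 6i), so ⟨σ_y⟩ = -12/17.

-0.706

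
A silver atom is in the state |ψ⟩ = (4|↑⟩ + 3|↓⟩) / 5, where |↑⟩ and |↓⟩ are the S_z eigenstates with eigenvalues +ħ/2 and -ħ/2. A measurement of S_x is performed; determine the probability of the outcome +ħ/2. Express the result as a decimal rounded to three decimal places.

0.980

|+x⟩ = (|↑⟩ + |↓⟩)/√2, so ⟨+x|ψ⟩ = (7) / (√2·5).
P = |7|² / 50 = 49/50.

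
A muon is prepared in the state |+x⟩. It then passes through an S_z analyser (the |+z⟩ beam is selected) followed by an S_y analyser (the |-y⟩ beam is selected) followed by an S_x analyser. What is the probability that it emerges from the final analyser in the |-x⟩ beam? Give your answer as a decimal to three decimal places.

First analyser (S_z): from |+x⟩, P(|+z⟩) = 1/2.
After stage 1 the state is |+z⟩; P(|-y⟩) = |⟨-y|+z⟩|² = 1/2.
After stage 2 the state is |-y⟩; P(|-x⟩) = |⟨-x|-y⟩|² = 1/2.
Joint probability = 1/2 × 1/2 × 1/2 = 0.125.

0.125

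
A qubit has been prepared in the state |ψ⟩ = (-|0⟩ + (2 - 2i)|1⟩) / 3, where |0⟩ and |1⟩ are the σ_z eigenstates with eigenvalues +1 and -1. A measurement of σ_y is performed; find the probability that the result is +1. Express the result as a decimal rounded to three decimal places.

0.722

|+y⟩ = (|0⟩ + i|1⟩)/√2, so ⟨+y|ψ⟩ = (-3 - 2i) / (√2·3).
P = |-3 - 2i|² / 18 = 13/18.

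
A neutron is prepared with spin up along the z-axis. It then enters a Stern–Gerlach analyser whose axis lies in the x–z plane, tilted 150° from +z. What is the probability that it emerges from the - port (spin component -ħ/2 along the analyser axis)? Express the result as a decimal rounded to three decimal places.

For spin-½, the probability of finding spin-up along an axis at angle θ to the initial spin direction is cos²(θ/2); spin-down is sin²(θ/2).
θ = 150°, so P = sin²(75°) ≈ 0.933.

0.933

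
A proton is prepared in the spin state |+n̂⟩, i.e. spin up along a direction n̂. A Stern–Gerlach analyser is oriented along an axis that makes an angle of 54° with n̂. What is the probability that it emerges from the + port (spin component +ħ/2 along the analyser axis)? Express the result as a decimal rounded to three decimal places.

0.794

For spin-½, the probability of finding spin-up along an axis at angle θ to the initial spin direction is cos²(θ/2); spin-down is sin²(θ/2).
θ = 54°, so P = cos²(27°) ≈ 0.794.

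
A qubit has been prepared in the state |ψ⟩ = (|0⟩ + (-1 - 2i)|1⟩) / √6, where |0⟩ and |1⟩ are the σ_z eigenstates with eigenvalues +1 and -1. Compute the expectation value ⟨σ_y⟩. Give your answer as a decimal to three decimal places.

⟨σ_y⟩ = 2 Im(a* b)/(|a|²+|b|²) with a = 1, b = (-1 - 2i).
a* b = (-1 - 2i), so ⟨σ_y⟩ = -4/6.

-0.667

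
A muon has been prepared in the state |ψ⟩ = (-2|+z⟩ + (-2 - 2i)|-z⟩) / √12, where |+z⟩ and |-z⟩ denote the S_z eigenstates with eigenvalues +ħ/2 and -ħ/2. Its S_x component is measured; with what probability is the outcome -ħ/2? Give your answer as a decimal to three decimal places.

|-x⟩ = (|+z⟩ - |-z⟩)/√2, so ⟨-x|ψ⟩ = (2i) / (√2·√12).
P = |2i|² / 24 = 4/24.

0.167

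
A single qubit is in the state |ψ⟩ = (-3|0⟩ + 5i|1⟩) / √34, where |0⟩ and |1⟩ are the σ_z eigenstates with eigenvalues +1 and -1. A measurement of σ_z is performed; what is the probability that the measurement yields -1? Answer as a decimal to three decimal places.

0.735

The -1 outcome corresponds to |1⟩. Its amplitude in |ψ⟩ is 5i/√34.
P = |5i|² / 34 = 25/34.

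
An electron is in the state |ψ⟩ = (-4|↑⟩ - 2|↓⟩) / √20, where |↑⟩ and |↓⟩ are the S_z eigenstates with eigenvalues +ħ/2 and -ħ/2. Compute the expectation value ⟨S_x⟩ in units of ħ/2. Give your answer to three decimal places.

⟨σ_x⟩ = 2 Re(a* b)/(|a|²+|b|²) with a = -4, b = -2.
a* b = 8, so ⟨σ_x⟩ = 16/20.
⟨S_x⟩ = (ħ/2)·⟨σ_x⟩.

0.800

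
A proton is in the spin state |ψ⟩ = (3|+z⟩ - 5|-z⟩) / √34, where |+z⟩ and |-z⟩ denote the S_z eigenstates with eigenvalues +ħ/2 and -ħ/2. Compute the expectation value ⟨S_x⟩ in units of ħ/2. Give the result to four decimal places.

⟨σ_x⟩ = 2 Re(a* b)/(|a|²+|b|²) with a = 3, b = -5.
a* b = -15, so ⟨σ_x⟩ = -30/34.
⟨S_x⟩ = (ħ/2)·⟨σ_x⟩.

-0.8824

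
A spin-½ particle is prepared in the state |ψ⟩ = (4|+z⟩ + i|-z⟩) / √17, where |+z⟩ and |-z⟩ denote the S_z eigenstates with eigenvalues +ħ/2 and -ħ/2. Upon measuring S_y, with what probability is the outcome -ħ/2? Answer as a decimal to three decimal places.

0.265

|-y⟩ = (|+z⟩ - i|-z⟩)/√2, so ⟨-y|ψ⟩ = (3) / (√2·√17).
P = |3|² / 34 = 9/34.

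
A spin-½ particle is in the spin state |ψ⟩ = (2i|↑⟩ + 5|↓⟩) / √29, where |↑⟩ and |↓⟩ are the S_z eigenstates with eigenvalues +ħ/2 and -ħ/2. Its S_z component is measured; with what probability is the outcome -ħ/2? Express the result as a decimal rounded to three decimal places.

0.862

The -ħ/2 outcome corresponds to |↓⟩. Its amplitude in |ψ⟩ is 5/√29.
P = |5|² / 29 = 25/29.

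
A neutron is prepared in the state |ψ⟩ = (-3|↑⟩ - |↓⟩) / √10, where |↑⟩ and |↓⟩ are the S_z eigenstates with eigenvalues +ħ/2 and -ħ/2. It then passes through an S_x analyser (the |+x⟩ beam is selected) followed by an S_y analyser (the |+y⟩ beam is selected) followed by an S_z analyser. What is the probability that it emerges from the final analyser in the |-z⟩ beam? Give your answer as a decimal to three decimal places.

First analyser (S_x): P(|+x⟩) = |⟨+x|ψ⟩|² = 16/20.
After stage 1 the state is |+x⟩; P(|+y⟩) = |⟨+y|+x⟩|² = 1/2.
After stage 2 the state is |+y⟩; P(|-z⟩) = |⟨-z|+y⟩|² = 1/2.
Joint probability = 16/20 × 1/2 × 1/2 = 0.200.

0.200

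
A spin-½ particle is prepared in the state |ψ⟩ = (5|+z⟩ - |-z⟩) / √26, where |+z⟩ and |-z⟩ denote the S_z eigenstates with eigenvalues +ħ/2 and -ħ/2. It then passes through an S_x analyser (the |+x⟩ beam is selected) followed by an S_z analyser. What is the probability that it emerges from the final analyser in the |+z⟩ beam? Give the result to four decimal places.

0.1538

First analyser (S_x): P(|+x⟩) = |⟨+x|ψ⟩|² = 16/52.
After stage 1 the state is |+x⟩; P(|+z⟩) = |⟨+z|+x⟩|² = 1/2.
Joint probability = 16/52 × 1/2 = 0.1538.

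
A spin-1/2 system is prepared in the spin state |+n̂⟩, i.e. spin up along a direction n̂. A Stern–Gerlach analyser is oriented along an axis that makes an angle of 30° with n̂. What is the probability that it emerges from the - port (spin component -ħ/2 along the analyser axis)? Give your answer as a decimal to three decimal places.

For spin-½, the probability of finding spin-up along an axis at angle θ to the initial spin direction is cos²(θ/2); spin-down is sin²(θ/2).
θ = 30°, so P = sin²(15°) ≈ 0.067.

0.067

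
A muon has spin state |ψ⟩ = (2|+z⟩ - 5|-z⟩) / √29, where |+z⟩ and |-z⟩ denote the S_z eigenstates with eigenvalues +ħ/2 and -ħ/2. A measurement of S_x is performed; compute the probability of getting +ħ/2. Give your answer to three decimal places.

0.155

|+x⟩ = (|+z⟩ + |-z⟩)/√2, so ⟨+x|ψ⟩ = (-3) / (√2·√29).
P = |-3|² / 58 = 9/58.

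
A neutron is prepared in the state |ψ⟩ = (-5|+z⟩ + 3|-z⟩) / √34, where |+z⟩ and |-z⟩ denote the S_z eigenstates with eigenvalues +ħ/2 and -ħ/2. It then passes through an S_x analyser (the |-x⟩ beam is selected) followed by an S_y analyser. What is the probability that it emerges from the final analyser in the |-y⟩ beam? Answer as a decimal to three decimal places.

First analyser (S_x): P(|-x⟩) = |⟨-x|ψ⟩|² = 64/68.
After stage 1 the state is |-x⟩; P(|-y⟩) = |⟨-y|-x⟩|² = 1/2.
Joint probability = 64/68 × 1/2 = 0.471.

0.471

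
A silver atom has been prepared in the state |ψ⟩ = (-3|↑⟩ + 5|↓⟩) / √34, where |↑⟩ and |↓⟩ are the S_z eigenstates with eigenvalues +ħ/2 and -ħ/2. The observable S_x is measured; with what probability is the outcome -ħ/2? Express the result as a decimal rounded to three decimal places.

|-x⟩ = (|↑⟩ - |↓⟩)/√2, so ⟨-x|ψ⟩ = (-8) / (√2·√34).
P = |-8|² / 68 = 64/68.

0.941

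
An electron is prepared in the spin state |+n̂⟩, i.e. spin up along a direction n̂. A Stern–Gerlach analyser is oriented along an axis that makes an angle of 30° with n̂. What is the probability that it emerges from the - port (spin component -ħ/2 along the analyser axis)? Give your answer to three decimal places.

0.067

For spin-½, the probability of finding spin-up along an axis at angle θ to the initial spin direction is cos²(θ/2); spin-down is sin²(θ/2).
θ = 30°, so P = sin²(15°) ≈ 0.067.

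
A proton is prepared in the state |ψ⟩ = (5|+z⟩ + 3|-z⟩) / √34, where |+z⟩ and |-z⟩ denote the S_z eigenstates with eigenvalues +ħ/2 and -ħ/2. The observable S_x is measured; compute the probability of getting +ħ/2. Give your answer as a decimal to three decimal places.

|+x⟩ = (|+z⟩ + |-z⟩)/√2, so ⟨+x|ψ⟩ = (8) / (√2·√34).
P = |8|² / 68 = 64/68.

0.941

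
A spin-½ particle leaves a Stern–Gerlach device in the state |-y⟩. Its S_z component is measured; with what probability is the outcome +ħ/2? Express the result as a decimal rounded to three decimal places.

In the S_z basis, |-y⟩ = (|+z⟩ - i|-z⟩)/√2 and |+z⟩ = |+z⟩.
|⟨+z|-y⟩|² = 1/2.

0.500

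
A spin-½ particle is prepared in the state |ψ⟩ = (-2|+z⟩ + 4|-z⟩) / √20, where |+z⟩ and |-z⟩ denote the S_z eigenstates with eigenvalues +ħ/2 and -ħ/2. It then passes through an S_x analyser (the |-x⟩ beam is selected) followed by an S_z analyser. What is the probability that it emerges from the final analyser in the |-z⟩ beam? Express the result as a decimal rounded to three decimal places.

0.450

First analyser (S_x): P(|-x⟩) = |⟨-x|ψ⟩|² = 36/40.
After stage 1 the state is |-x⟩; P(|-z⟩) = |⟨-z|-x⟩|² = 1/2.
Joint probability = 36/40 × 1/2 = 0.450.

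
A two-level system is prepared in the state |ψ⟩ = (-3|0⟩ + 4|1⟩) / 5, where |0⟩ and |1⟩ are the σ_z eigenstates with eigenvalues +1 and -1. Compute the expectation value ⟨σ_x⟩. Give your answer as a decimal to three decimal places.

⟨σ_x⟩ = 2 Re(a* b)/(|a|²+|b|²) with a = -3, b = 4.
a* b = -12, so ⟨σ_x⟩ = -24/25.

-0.960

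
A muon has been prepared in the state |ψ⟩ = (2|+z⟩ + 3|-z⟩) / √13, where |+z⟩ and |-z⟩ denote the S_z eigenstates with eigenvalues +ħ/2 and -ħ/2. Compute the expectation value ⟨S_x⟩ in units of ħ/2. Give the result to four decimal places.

⟨σ_x⟩ = 2 Re(a* b)/(|a|²+|b|²) with a = 2, b = 3.
a* b = 6, so ⟨σ_x⟩ = 12/13.
⟨S_x⟩ = (ħ/2)·⟨σ_x⟩.

0.9231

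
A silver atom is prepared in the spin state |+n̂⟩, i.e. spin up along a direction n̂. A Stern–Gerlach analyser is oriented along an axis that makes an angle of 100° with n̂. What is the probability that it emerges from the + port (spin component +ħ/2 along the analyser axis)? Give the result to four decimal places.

0.4132

For spin-½, the probability of finding spin-up along an axis at angle θ to the initial spin direction is cos²(θ/2); spin-down is sin²(θ/2).
θ = 100°, so P = cos²(50°) ≈ 0.4132.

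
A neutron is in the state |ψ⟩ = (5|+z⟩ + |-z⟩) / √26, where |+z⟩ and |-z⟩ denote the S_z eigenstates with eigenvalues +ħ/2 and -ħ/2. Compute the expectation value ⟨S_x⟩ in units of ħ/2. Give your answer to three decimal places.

⟨σ_x⟩ = 2 Re(a* b)/(|a|²+|b|²) with a = 5, b = 1.
a* b = 5, so ⟨σ_x⟩ = 10/26.
⟨S_x⟩ = (ħ/2)·⟨σ_x⟩.

0.385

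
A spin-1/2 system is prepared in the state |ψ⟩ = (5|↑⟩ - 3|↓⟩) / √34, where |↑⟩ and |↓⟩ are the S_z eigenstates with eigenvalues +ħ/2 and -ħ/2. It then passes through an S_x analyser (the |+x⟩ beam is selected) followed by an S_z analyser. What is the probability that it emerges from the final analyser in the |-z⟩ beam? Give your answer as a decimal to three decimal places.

0.029

First analyser (S_x): P(|+x⟩) = |⟨+x|ψ⟩|² = 4/68.
After stage 1 the state is |+x⟩; P(|-z⟩) = |⟨-z|+x⟩|² = 1/2.
Joint probability = 4/68 × 1/2 = 0.029.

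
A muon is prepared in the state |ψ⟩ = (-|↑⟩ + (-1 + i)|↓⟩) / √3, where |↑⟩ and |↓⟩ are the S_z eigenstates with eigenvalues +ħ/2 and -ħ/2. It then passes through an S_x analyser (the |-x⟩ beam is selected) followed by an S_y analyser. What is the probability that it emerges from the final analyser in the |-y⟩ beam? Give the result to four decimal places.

0.0833

First analyser (S_x): P(|-x⟩) = |⟨-x|ψ⟩|² = 1/6.
After stage 1 the state is |-x⟩; P(|-y⟩) = |⟨-y|-x⟩|² = 1/2.
Joint probability = 1/6 × 1/2 = 0.0833.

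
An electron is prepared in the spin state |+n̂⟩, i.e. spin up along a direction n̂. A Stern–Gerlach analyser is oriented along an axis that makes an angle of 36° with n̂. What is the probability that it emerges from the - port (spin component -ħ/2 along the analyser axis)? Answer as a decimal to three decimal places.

0.095

For spin-½, the probability of finding spin-up along an axis at angle θ to the initial spin direction is cos²(θ/2); spin-down is sin²(θ/2).
θ = 36°, so P = sin²(18°) ≈ 0.095.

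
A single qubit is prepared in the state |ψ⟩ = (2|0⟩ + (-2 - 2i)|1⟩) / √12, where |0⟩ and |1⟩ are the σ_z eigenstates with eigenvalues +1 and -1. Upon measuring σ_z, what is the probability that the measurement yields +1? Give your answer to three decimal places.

0.333

The +1 outcome corresponds to |0⟩. Its amplitude in |ψ⟩ is 2/√12.
P = |2|² / 12 = 4/12.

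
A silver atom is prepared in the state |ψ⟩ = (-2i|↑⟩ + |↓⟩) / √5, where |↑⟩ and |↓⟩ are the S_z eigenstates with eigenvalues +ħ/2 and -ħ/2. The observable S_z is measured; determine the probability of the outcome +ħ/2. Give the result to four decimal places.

0.8000

The +ħ/2 outcome corresponds to |↑⟩. Its amplitude in |ψ⟩ is -2i/√5.
P = |-2i|² / 5 = 4/5.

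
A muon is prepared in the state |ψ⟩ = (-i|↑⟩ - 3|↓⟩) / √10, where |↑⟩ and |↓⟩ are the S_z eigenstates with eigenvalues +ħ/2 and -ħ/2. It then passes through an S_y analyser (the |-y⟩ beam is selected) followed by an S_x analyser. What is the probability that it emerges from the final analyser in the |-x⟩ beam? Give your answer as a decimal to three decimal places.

0.400

First analyser (S_y): P(|-y⟩) = |⟨-y|ψ⟩|² = 16/20.
After stage 1 the state is |-y⟩; P(|-x⟩) = |⟨-x|-y⟩|² = 1/2.
Joint probability = 16/20 × 1/2 = 0.400.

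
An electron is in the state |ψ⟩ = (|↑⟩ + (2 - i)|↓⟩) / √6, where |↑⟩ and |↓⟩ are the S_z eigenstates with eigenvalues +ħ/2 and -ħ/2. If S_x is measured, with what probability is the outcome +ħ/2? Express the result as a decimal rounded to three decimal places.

0.833

|+x⟩ = (|↑⟩ + |↓⟩)/√2, so ⟨+x|ψ⟩ = (3 - i) / (√2·√6).
P = |3 - i|² / 12 = 10/12.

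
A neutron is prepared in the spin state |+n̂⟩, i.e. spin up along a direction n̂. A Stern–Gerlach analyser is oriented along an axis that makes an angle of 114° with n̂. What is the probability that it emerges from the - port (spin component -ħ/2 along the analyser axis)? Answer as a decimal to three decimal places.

0.703

For spin-½, the probability of finding spin-up along an axis at angle θ to the initial spin direction is cos²(θ/2); spin-down is sin²(θ/2).
θ = 114°, so P = sin²(57°) ≈ 0.703.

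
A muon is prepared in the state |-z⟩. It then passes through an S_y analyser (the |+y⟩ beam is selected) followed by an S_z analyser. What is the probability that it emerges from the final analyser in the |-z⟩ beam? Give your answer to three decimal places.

First analyser (S_y): from |-z⟩, P(|+y⟩) = 1/2.
After stage 1 the state is |+y⟩; P(|-z⟩) = |⟨-z|+y⟩|² = 1/2.
Joint probability = 1/2 × 1/2 = 0.250.

0.250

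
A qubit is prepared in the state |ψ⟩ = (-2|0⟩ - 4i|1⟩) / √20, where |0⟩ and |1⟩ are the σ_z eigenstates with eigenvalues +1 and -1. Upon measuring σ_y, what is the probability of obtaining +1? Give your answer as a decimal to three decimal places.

|+y⟩ = (|0⟩ + i|1⟩)/√2, so ⟨+y|ψ⟩ = (-6) / (√2·√20).
P = |-6|² / 40 = 36/40.

0.900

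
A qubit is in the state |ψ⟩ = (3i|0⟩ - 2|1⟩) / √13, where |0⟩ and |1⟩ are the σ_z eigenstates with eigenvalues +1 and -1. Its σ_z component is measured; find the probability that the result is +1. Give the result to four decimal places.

The +1 outcome corresponds to |0⟩. Its amplitude in |ψ⟩ is 3i/√13.
P = |3i|² / 13 = 9/13.

0.6923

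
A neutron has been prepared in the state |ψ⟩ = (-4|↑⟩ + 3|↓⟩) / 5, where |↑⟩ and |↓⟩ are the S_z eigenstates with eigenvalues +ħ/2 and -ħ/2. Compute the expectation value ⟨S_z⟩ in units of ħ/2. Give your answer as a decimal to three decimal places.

⟨σ_z⟩ = |a|² - |b|² divided by |a|²+|b|², with a, b the |↑⟩, |↓⟩ amplitudes.
= (16 - 9)/25 = 7/25.
⟨S_z⟩ = (ħ/2)·⟨σ_z⟩.

0.280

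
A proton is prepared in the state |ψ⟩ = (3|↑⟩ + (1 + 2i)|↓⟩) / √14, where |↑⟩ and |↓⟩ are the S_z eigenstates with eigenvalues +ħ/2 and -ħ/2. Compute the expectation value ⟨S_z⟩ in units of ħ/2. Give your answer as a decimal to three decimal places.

⟨σ_z⟩ = |a|² - |b|² divided by |a|²+|b|², with a, b the |↑⟩, |↓⟩ amplitudes.
= (9 - 5)/14 = 4/14.
⟨S_z⟩ = (ħ/2)·⟨σ_z⟩.

0.286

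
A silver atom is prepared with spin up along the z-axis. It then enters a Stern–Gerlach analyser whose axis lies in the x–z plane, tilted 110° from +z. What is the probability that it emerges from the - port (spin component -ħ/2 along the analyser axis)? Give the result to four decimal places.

0.6710

For spin-½, the probability of finding spin-up along an axis at angle θ to the initial spin direction is cos²(θ/2); spin-down is sin²(θ/2).
θ = 110°, so P = sin²(55°) ≈ 0.6710.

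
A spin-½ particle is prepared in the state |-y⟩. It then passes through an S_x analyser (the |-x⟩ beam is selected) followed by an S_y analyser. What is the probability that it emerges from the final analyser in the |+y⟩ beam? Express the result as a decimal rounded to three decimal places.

First analyser (S_x): from |-y⟩, P(|-x⟩) = 1/2.
After stage 1 the state is |-x⟩; P(|+y⟩) = |⟨+y|-x⟩|² = 1/2.
Joint probability = 1/2 × 1/2 = 0.250.

0.250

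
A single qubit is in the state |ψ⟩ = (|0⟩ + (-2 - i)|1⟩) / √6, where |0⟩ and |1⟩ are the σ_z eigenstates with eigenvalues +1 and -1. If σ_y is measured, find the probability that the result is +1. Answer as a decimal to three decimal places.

|+y⟩ = (|0⟩ + i|1⟩)/√2, so ⟨+y|ψ⟩ = (2i) / (√2·√6).
P = |2i|² / 12 = 4/12.

0.333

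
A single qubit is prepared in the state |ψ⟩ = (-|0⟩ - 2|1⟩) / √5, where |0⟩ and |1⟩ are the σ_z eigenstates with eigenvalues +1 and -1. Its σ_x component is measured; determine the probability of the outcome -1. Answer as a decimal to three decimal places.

|-x⟩ = (|0⟩ - |1⟩)/√2, so ⟨-x|ψ⟩ = (1) / (√2·√5).
P = |1|² / 10 = 1/10.

0.100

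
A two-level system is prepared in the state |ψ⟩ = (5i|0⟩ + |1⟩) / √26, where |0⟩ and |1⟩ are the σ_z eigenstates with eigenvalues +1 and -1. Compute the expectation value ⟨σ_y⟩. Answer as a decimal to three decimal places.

-0.385

⟨σ_y⟩ = 2 Im(a* b)/(|a|²+|b|²) with a = 5i, b = 1.
a* b = -5i, so ⟨σ_y⟩ = -10/26.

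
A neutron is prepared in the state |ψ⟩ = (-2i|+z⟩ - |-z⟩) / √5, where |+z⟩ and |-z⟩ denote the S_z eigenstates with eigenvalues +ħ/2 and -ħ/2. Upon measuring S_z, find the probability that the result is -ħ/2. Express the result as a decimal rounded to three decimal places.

0.200

The -ħ/2 outcome corresponds to |-z⟩. Its amplitude in |ψ⟩ is -1/√5.
P = |-1|² / 5 = 1/5.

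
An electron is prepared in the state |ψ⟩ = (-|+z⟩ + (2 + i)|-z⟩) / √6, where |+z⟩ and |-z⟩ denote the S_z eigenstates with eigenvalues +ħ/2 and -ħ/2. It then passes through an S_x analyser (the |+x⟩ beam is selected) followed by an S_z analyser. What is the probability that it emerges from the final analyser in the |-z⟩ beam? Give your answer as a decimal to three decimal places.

First analyser (S_x): P(|+x⟩) = |⟨+x|ψ⟩|² = 2/12.
After stage 1 the state is |+x⟩; P(|-z⟩) = |⟨-z|+x⟩|² = 1/2.
Joint probability = 2/12 × 1/2 = 0.083.

0.083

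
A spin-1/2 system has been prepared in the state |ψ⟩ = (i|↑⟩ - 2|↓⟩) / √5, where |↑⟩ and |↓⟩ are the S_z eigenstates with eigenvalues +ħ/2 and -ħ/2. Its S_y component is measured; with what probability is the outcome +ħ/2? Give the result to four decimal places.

0.9000

|+y⟩ = (|↑⟩ + i|↓⟩)/√2, so ⟨+y|ψ⟩ = (3i) / (√2·√5).
P = |3i|² / 10 = 9/10.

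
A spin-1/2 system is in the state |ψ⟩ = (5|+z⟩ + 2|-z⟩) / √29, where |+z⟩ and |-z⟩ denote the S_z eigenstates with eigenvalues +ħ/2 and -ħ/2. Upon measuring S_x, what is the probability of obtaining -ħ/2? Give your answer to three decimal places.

0.155

|-x⟩ = (|+z⟩ - |-z⟩)/√2, so ⟨-x|ψ⟩ = (3) / (√2·√29).
P = |3|² / 58 = 9/58.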